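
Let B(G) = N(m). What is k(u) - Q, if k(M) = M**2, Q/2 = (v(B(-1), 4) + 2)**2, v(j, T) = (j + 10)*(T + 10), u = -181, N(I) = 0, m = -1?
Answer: -7567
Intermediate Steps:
B(G) = 0
v(j, T) = (10 + T)*(10 + j) (v(j, T) = (10 + j)*(10 + T) = (10 + T)*(10 + j))
Q = 40328 (Q = 2*((100 + 10*4 + 10*0 + 4*0) + 2)**2 = 2*((100 + 40 + 0 + 0) + 2)**2 = 2*(140 + 2)**2 = 2*142**2 = 2*20164 = 40328)
k(u) - Q = (-181)**2 - 1*40328 = 32761 - 40328 = -7567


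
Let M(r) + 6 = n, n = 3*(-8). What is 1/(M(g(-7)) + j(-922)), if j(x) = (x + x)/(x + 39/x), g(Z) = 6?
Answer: -850123/23803522 ≈ -0.035714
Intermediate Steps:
n = -24
M(r) = -30 (M(r) = -6 - 24 = -30)
j(x) = 2*x/(x + 39/x) (j(x) = (2*x)/(x + 39/x) = 2*x/(x + 39/x))
1/(M(g(-7)) + j(-922)) = 1/(-30 + 2*(-922)²/(39 + (-922)²)) = 1/(-30 + 2*850084/(39 + 850084)) = 1/(-30 + 2*850084/850123) = 1/(-30 + 2*850084*(1/850123)) = 1/(-30 + 1700168/850123) = 1/(-23803522/850123) = -850123/23803522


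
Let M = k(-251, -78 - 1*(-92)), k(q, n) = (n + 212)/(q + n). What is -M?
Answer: 226/237 ≈ 0.95359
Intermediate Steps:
k(q, n) = (212 + n)/(n + q)
M = -226/237 (M = (212 + (-78 - 1*(-92)))/((-78 - 1*(-92)) - 251) = (212 + (-78 + 92))/((-78 + 92) - 251) = (212 + 14)/(14 - 251) = 226/(-237) = -1/237*226 = -226/237 ≈ -0.95359)
-M = -1*(-226/237) = 226/237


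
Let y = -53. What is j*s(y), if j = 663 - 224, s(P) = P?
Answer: -23267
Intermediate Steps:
j = 439
j*s(y) = 439*(-53) = -23267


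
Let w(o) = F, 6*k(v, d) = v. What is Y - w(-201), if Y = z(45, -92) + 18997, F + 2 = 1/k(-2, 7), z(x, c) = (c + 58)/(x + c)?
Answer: 893128/47 ≈ 19003.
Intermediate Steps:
k(v, d) = v/6
z(x, c) = (58 + c)/(c + x)
F = -5 (F = -2 + 1/((1/6)*(-2)) = -2 + 1/(-1/3) = -2 - 3 = -5)
w(o) = -5
Y = 892893/47 (Y = (58 - 92)/(-92 + 45) + 18997 = -34/(-47) + 18997 = -1/47*(-34) + 18997 = 34/47 + 18997 = 892893/47 ≈ 18998.)
Y - w(-201) = 892893/47 - 1*(-5) = 892893/47 + 5 = 893128/47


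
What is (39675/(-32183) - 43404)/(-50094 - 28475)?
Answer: 1396910607/2528586127 ≈ 0.55245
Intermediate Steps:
(39675/(-32183) - 43404)/(-50094 - 28475) = (39675*(-1/32183) - 43404)/(-78569) = (-39675/32183 - 43404)*(-1/78569) = -1396910607/32183*(-1/78569) = 1396910607/2528586127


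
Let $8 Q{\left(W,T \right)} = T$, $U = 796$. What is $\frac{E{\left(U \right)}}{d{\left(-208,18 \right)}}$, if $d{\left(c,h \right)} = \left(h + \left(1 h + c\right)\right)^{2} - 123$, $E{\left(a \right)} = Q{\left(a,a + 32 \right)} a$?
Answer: $\frac{82386}{29461} \approx 2.7964$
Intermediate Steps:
$Q{\left(W,T \right)} = \frac{T}{8}$
$E{\left(a \right)} = a \left(4 + \frac{a}{8}\right)$ ($E{\left(a \right)} = \frac{a + 32}{8} a = \frac{32 + a}{8} a = \left(4 + \frac{a}{8}\right) a = a \left(4 + \frac{a}{8}\right)$)
$d{\left(c,h \right)} = -123 + \left(c + 2 h\right)^{2}$ ($d{\left(c,h \right)} = \left(h + \left(h + c\right)\right)^{2} - 123 = \left(h + \left(c + h\right)\right)^{2} - 123 = \left(c + 2 h\right)^{2} - 123 = -123 + \left(c + 2 h\right)^{2}$)
$\frac{E{\left(U \right)}}{d{\left(-208,18 \right)}} = \frac{\frac{1}{8} \cdot 796 \left(32 + 796\right)}{-123 + \left(-208 + 2 \cdot 18\right)^{2}} = \frac{\frac{1}{8} \cdot 796 \cdot 828}{-123 + \left(-208 + 36\right)^{2}} = \frac{82386}{-123 + \left(-172\right)^{2}} = \frac{82386}{-123 + 29584} = \frac{82386}{29461}$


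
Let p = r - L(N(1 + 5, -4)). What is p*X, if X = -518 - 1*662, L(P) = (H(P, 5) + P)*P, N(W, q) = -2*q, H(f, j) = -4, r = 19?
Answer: 15340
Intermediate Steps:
L(P) = P*(-4 + P) (L(P) = (-4 + P)*P = P*(-4 + P))
X = -1180 (X = -518 - 662 = -1180)
p = -13 (p = 19 - (-2*(-4))*(-4 - 2*(-4)) = 19 - 8*(-4 + 8) = 19 - 8*4 = 19 - 1*32 = 19 - 32 = -13)
p*X = -13*(-1180) = 15340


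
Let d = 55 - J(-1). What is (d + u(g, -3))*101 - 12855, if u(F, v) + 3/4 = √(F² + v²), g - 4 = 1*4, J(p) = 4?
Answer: -31119/4 + 101*√73 ≈ -6916.8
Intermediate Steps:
g = 8 (g = 4 + 1*4 = 4 + 4 = 8)
d = 51 (d = 55 - 1*4 = 55 - 4 = 51)
u(F, v) = -¾ + √(F² + v²)
(d + u(g, -3))*101 - 12855 = (51 + (-¾ + √(8² + (-3)²)))*101 - 12855 = (51 + (-¾ + √(64 + 9)))*101 - 12855 = (51 + (-¾ + √73))*101 - 12855 = (201/4 + √73)*101 - 12855 = (20301/4 + 101*√73) - 12855 = -31119/4 + 101*√73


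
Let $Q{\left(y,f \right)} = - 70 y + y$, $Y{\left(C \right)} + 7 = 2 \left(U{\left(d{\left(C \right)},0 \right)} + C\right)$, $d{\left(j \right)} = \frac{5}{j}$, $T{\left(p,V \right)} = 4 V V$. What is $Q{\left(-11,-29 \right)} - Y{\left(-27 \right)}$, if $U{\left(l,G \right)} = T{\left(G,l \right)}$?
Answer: $\frac{597580}{729} \approx 819.73$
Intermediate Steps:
$T{\left(p,V \right)} = 4 V^{2}$
$U{\left(l,G \right)} = 4 l^{2}$
$Y{\left(C \right)} = -7 + 2 C + \frac{200}{C^{2}}$ ($Y{\left(C \right)} = -7 + 2 \left(4 \left(\frac{5}{C}\right)^{2} + C\right) = -7 + 2 \left(4 \frac{25}{C^{2}} + C\right) = -7 + 2 \left(\frac{100}{C^{2}} + C\right) = -7 + 2 \left(C + \frac{100}{C^{2}}\right) = -7 + \left(2 C + \frac{200}{C^{2}}\right) = -7 + 2 C + \frac{200}{C^{2}}$)
$Q{\left(y,f \right)} = - 69 y$
$Q{\left(-11,-29 \right)} - Y{\left(-27 \right)} = \left(-69\right) \left(-11\right) - \left(-7 + 2 \left(-27\right) + \frac{200}{729}\right) = 759 - \left(-7 - 54 + 200 \cdot \frac{1}{729}\right) = 759 - \left(-7 - 54 + \frac{200}{729}\right) = 759 - - \frac{44269}{729} = 759 + \frac{44269}{729} = \frac{597580}{729}$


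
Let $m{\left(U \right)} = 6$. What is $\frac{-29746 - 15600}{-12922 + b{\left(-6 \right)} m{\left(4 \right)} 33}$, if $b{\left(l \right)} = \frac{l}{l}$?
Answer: $\frac{22673}{6362} \approx 3.5638$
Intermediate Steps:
$b{\left(l \right)} = 1$
$\frac{-29746 - 15600}{-12922 + b{\left(-6 \right)} m{\left(4 \right)} 33} = \frac{-29746 - 15600}{-12922 + 1 \cdot 6 \cdot 33} = \frac{-29746 - 15600}{-12922 + 6 \cdot 33} = - \frac{45346}{-12922 + 198} = - \frac{45346}{-12724} = \left(-45346\right) \left(- \frac{1}{12724}\right) = \frac{22673}{6362}$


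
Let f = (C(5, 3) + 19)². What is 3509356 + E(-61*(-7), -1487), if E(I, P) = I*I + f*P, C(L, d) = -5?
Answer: 3400233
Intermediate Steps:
f = 196 (f = (-5 + 19)² = 14² = 196)
E(I, P) = I² + 196*P (E(I, P) = I*I + 196*P = I² + 196*P)
3509356 + E(-61*(-7), -1487) = 3509356 + ((-61*(-7))² + 196*(-1487)) = 3509356 + (427² - 291452) = 3509356 + (182329 - 291452) = 3509356 - 109123 = 3400233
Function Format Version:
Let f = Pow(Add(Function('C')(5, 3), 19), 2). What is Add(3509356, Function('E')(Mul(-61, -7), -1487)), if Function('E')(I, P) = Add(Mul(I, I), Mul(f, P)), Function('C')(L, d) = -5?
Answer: 3400233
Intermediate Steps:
f = 196 (f = Pow(Add(-5, 19), 2) = Pow(14, 2) = 196)
Function('E')(I, P) = Add(Pow(I, 2), Mul(196, P)) (Function('E')(I, P) = Add(Mul(I, I), Mul(196, P)) = Add(Pow(I, 2), Mul(196, P)))
Add(3509356, Function('E')(Mul(-61, -7), -1487)) = Add(3509356, Add(Pow(Mul(-61, -7), 2), Mul(196, -1487))) = Add(3509356, Add(Pow(427, 2), -291452)) = Add(3509356, Add(182329, -291452)) = Add(3509356, -109123) = 3400233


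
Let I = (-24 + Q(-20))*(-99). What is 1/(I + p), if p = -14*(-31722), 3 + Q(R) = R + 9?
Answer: 1/447870 ≈ 2.2328e-6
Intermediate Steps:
Q(R) = 6 + R (Q(R) = -3 + (R + 9) = -3 + (9 + R) = 6 + R)
I = 3762 (I = (-24 + (6 - 20))*(-99) = (-24 - 14)*(-99) = -38*(-99) = 3762)
p = 444108
1/(I + p) = 1/(3762 + 444108) = 1/447870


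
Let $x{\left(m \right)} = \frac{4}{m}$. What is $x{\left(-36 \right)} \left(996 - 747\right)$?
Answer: $- \frac{83}{3} \approx -27.667$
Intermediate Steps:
$x{\left(-36 \right)} \left(996 - 747\right) = \frac{4}{-36} \left(996 - 747\right) = 4 \left(- \frac{1}{36}\right) \left(996 + \left(-773 + 26\right)\right) = - \frac{996 - 747}{9} = \left(- \frac{1}{9}\right) 249 = - \frac{83}{3}$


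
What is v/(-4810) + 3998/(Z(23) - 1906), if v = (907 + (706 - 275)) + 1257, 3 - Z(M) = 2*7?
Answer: -4840999/1844154 ≈ -2.6250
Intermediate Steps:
Z(M) = -11 (Z(M) = 3 - 2*7 = 3 - 1*14 = 3 - 14 = -11)
v = 2595 (v = (907 + 431) + 1257 = 1338 + 1257 = 2595)
v/(-4810) + 3998/(Z(23) - 1906) = 2595/(-4810) + 3998/(-11 - 1906) = 2595*(-1/4810) + 3998/(-1917) = -519/962 + 3998*(-1/1917) = -519/962 - 3998/1917 = -4840999/1844154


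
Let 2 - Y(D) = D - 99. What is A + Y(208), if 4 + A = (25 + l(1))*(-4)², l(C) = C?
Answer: 305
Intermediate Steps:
Y(D) = 101 - D (Y(D) = 2 - (D - 99) = 2 - (-99 + D) = 2 + (99 - D) = 101 - D)
A = 412 (A = -4 + (25 + 1)*(-4)² = -4 + 26*16 = -4 + 416 = 412)
A + Y(208) = 412 + (101 - 1*208) = 412 + (101 - 208) = 412 - 107 = 305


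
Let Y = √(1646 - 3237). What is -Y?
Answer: -I*√1591 ≈ -39.887*I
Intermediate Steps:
Y = I*√1591 (Y = √(-1591) = I*√1591 ≈ 39.887*I)
-Y = -I*√1591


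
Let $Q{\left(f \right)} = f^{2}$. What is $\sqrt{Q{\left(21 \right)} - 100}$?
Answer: $\sqrt{341} \approx 18.466$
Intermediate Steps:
$\sqrt{Q{\left(21 \right)} - 100} = \sqrt{21^{2} - 100} = \sqrt{441 - 100} = \sqrt{341}$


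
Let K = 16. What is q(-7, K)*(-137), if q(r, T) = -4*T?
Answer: 8768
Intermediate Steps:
q(-7, K)*(-137) = -4*16*(-137) = -64*(-137) = 8768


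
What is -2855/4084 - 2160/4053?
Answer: -6797585/5517484 ≈ -1.2320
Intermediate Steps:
-2855/4084 - 2160/4053 = -2855*1/4084 - 2160*1/4053 = -2855/4084 - 720/1351 = -6797585/5517484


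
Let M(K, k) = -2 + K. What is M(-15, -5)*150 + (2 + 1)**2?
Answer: -2541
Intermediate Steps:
M(-15, -5)*150 + (2 + 1)**2 = (-2 - 15)*150 + (2 + 1)**2 = -17*150 + 3**2 = -2550 + 9 = -2541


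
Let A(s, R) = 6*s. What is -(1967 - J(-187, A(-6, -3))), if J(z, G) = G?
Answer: -2003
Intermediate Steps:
-(1967 - J(-187, A(-6, -3))) = -(1967 - 6*(-6)) = -(1967 - 1*(-36)) = -(1967 + 36) = -1*2003 = -2003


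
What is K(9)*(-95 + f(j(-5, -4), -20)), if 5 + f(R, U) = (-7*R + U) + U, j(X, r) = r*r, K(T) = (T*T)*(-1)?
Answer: 20412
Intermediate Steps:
K(T) = -T**2 (K(T) = T**2*(-1) = -T**2)
j(X, r) = r**2
f(R, U) = -5 - 7*R + 2*U (f(R, U) = -5 + ((-7*R + U) + U) = -5 + ((U - 7*R) + U) = -5 + (-7*R + 2*U) = -5 - 7*R + 2*U)
K(9)*(-95 + f(j(-5, -4), -20)) = (-1*9**2)*(-95 + (-5 - 7*(-4)**2 + 2*(-20))) = (-1*81)*(-95 + (-5 - 7*16 - 40)) = -81*(-95 + (-5 - 112 - 40)) = -81*(-95 - 157) = -81*(-252) = 20412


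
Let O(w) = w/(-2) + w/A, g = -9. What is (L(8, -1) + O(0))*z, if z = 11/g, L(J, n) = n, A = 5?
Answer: 11/9 ≈ 1.2222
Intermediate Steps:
z = -11/9 (z = 11/(-9) = 11*(-⅑) = -11/9 ≈ -1.2222)
O(w) = -3*w/10 (O(w) = w/(-2) + w/5 = w*(-½) + w*(⅕) = -w/2 + w/5 = -3*w/10)
(L(8, -1) + O(0))*z = (-1 - 3/10*0)*(-11/9) = (-1 + 0)*(-11/9) = -1*(-11/9) = 11/9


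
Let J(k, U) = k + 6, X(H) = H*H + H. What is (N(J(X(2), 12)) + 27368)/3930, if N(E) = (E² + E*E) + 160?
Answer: 4636/655 ≈ 7.0779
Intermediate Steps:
X(H) = H + H² (X(H) = H² + H = H + H²)
J(k, U) = 6 + k
N(E) = 160 + 2*E² (N(E) = (E² + E²) + 160 = 2*E² + 160 = 160 + 2*E²)
(N(J(X(2), 12)) + 27368)/3930 = ((160 + 2*(6 + 2*(1 + 2))²) + 27368)/3930 = ((160 + 2*(6 + 2*3)²) + 27368)*(1/3930) = ((160 + 2*(6 + 6)²) + 27368)*(1/3930) = ((160 + 2*12²) + 27368)*(1/3930) = ((160 + 2*144) + 27368)*(1/3930) = ((160 + 288) + 27368)*(1/3930) = (448 + 27368)*(1/3930) = 27816*(1/3930) = 4636/655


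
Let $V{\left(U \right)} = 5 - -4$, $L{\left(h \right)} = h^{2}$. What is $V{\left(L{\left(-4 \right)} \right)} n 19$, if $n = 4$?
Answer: $684$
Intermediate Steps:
$V{\left(U \right)} = 9$ ($V{\left(U \right)} = 5 + 4 = 9$)
$V{\left(L{\left(-4 \right)} \right)} n 19 = 9 \cdot 4 \cdot 19 = 36 \cdot 19 = 684$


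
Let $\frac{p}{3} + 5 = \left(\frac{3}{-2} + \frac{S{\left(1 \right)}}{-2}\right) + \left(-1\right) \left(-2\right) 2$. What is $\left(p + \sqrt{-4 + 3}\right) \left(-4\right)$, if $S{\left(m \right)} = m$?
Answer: $36 - 4 i \approx 36.0 - 4.0 i$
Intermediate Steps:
$p = -9$ ($p = -15 + 3 \left(\left(\frac{3}{-2} + 1 \frac{1}{-2}\right) + \left(-1\right) \left(-2\right) 2\right) = -15 + 3 \left(\left(3 \left(- \frac{1}{2}\right) + 1 \left(- \frac{1}{2}\right)\right) + 2 \cdot 2\right) = -15 + 3 \left(\left(- \frac{3}{2} - \frac{1}{2}\right) + 4\right) = -15 + 3 \left(-2 + 4\right) = -15 + 3 \cdot 2 = -15 + 6 = -9$)
$\left(p + \sqrt{-4 + 3}\right) \left(-4\right) = \left(-9 + \sqrt{-4 + 3}\right) \left(-4\right) = \left(-9 + \sqrt{-1}\right) \left(-4\right) = \left(-9 + i\right) \left(-4\right) = 36 - 4 i$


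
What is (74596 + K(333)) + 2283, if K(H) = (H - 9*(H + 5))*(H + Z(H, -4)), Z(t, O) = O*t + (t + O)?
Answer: 1891909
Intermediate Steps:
Z(t, O) = O + t + O*t (Z(t, O) = O*t + (O + t) = O + t + O*t)
K(H) = (-45 - 8*H)*(-4 - 2*H) (K(H) = (H - 9*(H + 5))*(H + (-4 + H - 4*H)) = (H - 9*(5 + H))*(H + (-4 - 3*H)) = (H + (-45 - 9*H))*(-4 - 2*H) = (-45 - 8*H)*(-4 - 2*H))
(74596 + K(333)) + 2283 = (74596 + (180 + 16*333² + 122*333)) + 2283 = (74596 + (180 + 16*110889 + 40626)) + 2283 = (74596 + (180 + 1774224 + 40626)) + 2283 = (74596 + 1815030) + 2283 = 1889626 + 2283 = 1891909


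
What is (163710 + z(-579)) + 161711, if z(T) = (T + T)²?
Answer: 1666385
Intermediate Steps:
z(T) = 4*T² (z(T) = (2*T)² = 4*T²)
(163710 + z(-579)) + 161711 = (163710 + 4*(-579)²) + 161711 = (163710 + 4*335241) + 161711 = (163710 + 1340964) + 161711 = 1504674 + 161711 = 1666385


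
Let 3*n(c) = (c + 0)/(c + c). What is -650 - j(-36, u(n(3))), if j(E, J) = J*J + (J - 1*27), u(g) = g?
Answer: -22435/36 ≈ -623.19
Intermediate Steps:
n(c) = ⅙ (n(c) = ((c + 0)/(c + c))/3 = (c/((2*c)))/3 = (c*(1/(2*c)))/3 = (⅓)*(½) = ⅙)
j(E, J) = -27 + J + J² (j(E, J) = J² + (J - 27) = J² + (-27 + J) = -27 + J + J²)
-650 - j(-36, u(n(3))) = -650 - (-27 + ⅙ + (⅙)²) = -650 - (-27 + ⅙ + 1/36) = -650 - 1*(-965/36) = -650 + 965/36 = -22435/36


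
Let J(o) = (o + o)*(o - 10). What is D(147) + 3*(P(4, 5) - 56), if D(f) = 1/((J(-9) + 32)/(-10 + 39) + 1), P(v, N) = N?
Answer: -61630/403 ≈ -152.93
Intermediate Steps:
J(o) = 2*o*(-10 + o) (J(o) = (2*o)*(-10 + o) = 2*o*(-10 + o))
D(f) = 29/403 (D(f) = 1/((2*(-9)*(-10 - 9) + 32)/(-10 + 39) + 1) = 1/((2*(-9)*(-19) + 32)/29 + 1) = 1/((342 + 32)*(1/29) + 1) = 1/(374*(1/29) + 1) = 1/(374/29 + 1) = 1/(403/29) = 29/403)
D(147) + 3*(P(4, 5) - 56) = 29/403 + 3*(5 - 56) = 29/403 + 3*(-51) = 29/403 - 153 = -61630/403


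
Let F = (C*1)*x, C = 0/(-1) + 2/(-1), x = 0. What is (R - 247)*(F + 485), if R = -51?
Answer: -144530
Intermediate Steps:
C = -2 (C = 0*(-1) + 2*(-1) = 0 - 2 = -2)
F = 0 (F = -2*1*0 = -2*0 = 0)
(R - 247)*(F + 485) = (-51 - 247)*(0 + 485) = -298*485 = -144530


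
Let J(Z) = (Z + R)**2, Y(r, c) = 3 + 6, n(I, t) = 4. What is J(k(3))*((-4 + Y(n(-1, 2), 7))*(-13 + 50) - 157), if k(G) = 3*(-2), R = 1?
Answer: 700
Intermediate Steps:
Y(r, c) = 9
k(G) = -6
J(Z) = (1 + Z)**2 (J(Z) = (Z + 1)**2 = (1 + Z)**2)
J(k(3))*((-4 + Y(n(-1, 2), 7))*(-13 + 50) - 157) = (1 - 6)**2*((-4 + 9)*(-13 + 50) - 157) = (-5)**2*(5*37 - 157) = 25*(185 - 157) = 25*28 = 700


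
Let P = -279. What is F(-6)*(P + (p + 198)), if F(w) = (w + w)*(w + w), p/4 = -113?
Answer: -76752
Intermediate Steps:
p = -452 (p = 4*(-113) = -452)
F(w) = 4*w² (F(w) = (2*w)*(2*w) = 4*w²)
F(-6)*(P + (p + 198)) = (4*(-6)²)*(-279 + (-452 + 198)) = (4*36)*(-279 - 254) = 144*(-533) = -76752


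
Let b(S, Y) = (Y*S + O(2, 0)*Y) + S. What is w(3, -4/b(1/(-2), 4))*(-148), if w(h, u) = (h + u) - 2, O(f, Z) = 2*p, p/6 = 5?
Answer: -69116/475 ≈ -145.51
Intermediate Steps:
p = 30 (p = 6*5 = 30)
O(f, Z) = 60 (O(f, Z) = 2*30 = 60)
b(S, Y) = S + 60*Y + S*Y (b(S, Y) = (Y*S + 60*Y) + S = (S*Y + 60*Y) + S = (60*Y + S*Y) + S = S + 60*Y + S*Y)
w(h, u) = -2 + h + u
w(3, -4/b(1/(-2), 4))*(-148) = (-2 + 3 - 4/(1/(-2) + 60*4 + 4/(-2)))*(-148) = (-2 + 3 - 4/(-½ + 240 - ½*4))*(-148) = (-2 + 3 - 4/(-½ + 240 - 2))*(-148) = (-2 + 3 - 4/475/2)*(-148) = (-2 + 3 - 4*2/475)*(-148) = (-2 + 3 - 8/475)*(-148) = (467/475)*(-148) = -69116/475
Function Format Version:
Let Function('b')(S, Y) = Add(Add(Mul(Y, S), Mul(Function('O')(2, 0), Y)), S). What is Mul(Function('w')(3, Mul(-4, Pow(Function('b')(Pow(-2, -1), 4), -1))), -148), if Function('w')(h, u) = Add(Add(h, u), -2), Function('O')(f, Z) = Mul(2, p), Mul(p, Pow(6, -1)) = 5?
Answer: Rational(-69116, 475) ≈ -145.51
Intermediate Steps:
p = 30 (p = Mul(6, 5) = 30)
Function('O')(f, Z) = 60 (Function('O')(f, Z) = Mul(2, 30) = 60)
Function('b')(S, Y) = Add(S, Mul(60, Y), Mul(S, Y)) (Function('b')(S, Y) = Add(Add(Mul(Y, S), Mul(60, Y)), S) = Add(Add(Mul(S, Y), Mul(60, Y)), S) = Add(Add(Mul(60, Y), Mul(S, Y)), S) = Add(S, Mul(60, Y), Mul(S, Y)))
Function('w')(h, u) = Add(-2, h, u)
Mul(Function('w')(3, Mul(-4, Pow(Function('b')(Pow(-2, -1), 4), -1))), -148) = Mul(Add(-2, 3, Mul(-4, Pow(Add(Pow(-2, -1), Mul(60, 4), Mul(Pow(-2, -1), 4)), -1))), -148) = Mul(Add(-2, 3, Mul(-4, Pow(Add(Rational(-1, 2), 240, Mul(Rational(-1, 2), 4)), -1))), -148) = Mul(Add(-2, 3, Mul(-4, Pow(Add(Rational(-1, 2), 240, -2), -1))), -148) = Mul(Add(-2, 3, Mul(-4, Pow(Rational(475, 2), -1))), -148) = Mul(Add(-2, 3, Mul(-4, Rational(2, 475))), -148) = Mul(Add(-2, 3, Rational(-8, 475)), -148) = Mul(Rational(467, 475), -148) = Rational(-69116, 475)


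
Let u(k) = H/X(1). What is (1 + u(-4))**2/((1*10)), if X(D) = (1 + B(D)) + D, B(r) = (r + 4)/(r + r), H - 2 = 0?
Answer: 169/810 ≈ 0.20864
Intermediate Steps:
H = 2 (H = 2 + 0 = 2)
B(r) = (4 + r)/(2*r) (B(r) = (4 + r)/((2*r)) = (4 + r)*(1/(2*r)) = (4 + r)/(2*r))
X(D) = 1 + D + (4 + D)/(2*D) (X(D) = (1 + (4 + D)/(2*D)) + D = 1 + D + (4 + D)/(2*D))
u(k) = 4/9 (u(k) = 2/(3/2 + 1 + 2/1) = 2/(3/2 + 1 + 2*1) = 2/(3/2 + 1 + 2) = 2/(9/2) = 2*(2/9) = 4/9)
(1 + u(-4))**2/((1*10)) = (1 + 4/9)**2/((1*10)) = (13/9)**2/10 = (169/81)*(1/10) = 169/810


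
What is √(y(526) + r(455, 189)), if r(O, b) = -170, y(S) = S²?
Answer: √276506 ≈ 525.84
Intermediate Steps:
√(y(526) + r(455, 189)) = √(526² - 170) = √(276676 - 170) = √276506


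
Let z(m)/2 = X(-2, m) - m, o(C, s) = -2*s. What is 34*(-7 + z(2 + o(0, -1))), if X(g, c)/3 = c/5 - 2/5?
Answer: -2142/5 ≈ -428.40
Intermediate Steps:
X(g, c) = -6/5 + 3*c/5 (X(g, c) = 3*(c/5 - 2/5) = 3*(-2/5 + c/5) = -6/5 + 3*c/5)
z(m) = -12/5 - 4*m/5 (z(m) = 2*((-6/5 + 3*m/5) - m) = 2*(-6/5 - 2*m/5) = -12/5 - 4*m/5)
34*(-7 + z(2 + o(0, -1))) = 34*(-7 + (-12/5 - 4*(2 - 2*(-1))/5)) = 34*(-7 + (-12/5 - 4*(2 + 2)/5)) = 34*(-7 + (-12/5 - 4/5*4)) = 34*(-7 + (-12/5 - 16/5)) = 34*(-7 - 28/5) = 34*(-63/5) = -2142/5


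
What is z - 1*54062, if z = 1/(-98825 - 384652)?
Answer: -26137733575/483477 ≈ -54062.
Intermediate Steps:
z = -1/483477 (z = 1/(-483477) = -1/483477 ≈ -2.0684e-6)
z - 1*54062 = -1/483477 - 1*54062 = -1/483477 - 54062 = -26137733575/483477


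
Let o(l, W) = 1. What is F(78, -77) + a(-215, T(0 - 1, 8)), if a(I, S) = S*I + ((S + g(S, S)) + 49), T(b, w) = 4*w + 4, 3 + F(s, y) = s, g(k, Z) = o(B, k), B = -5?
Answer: -7579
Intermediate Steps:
g(k, Z) = 1
F(s, y) = -3 + s
T(b, w) = 4 + 4*w
a(I, S) = 50 + S + I*S (a(I, S) = S*I + ((S + 1) + 49) = I*S + ((1 + S) + 49) = I*S + (50 + S) = 50 + S + I*S)
F(78, -77) + a(-215, T(0 - 1, 8)) = (-3 + 78) + (50 + (4 + 4*8) - 215*(4 + 4*8)) = 75 + (50 + (4 + 32) - 215*(4 + 32)) = 75 + (50 + 36 - 215*36) = 75 + (50 + 36 - 7740) = 75 - 7654 = -7579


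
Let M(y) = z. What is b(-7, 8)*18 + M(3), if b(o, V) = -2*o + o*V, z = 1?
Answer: -755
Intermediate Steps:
M(y) = 1
b(o, V) = -2*o + V*o
b(-7, 8)*18 + M(3) = -7*(-2 + 8)*18 + 1 = -7*6*18 + 1 = -42*18 + 1 = -756 + 1 = -755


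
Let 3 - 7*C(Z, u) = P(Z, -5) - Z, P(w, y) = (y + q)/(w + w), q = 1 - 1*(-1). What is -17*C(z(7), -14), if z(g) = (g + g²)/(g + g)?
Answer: -1003/56 ≈ -17.911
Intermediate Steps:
q = 2 (q = 1 + 1 = 2)
P(w, y) = (2 + y)/(2*w) (P(w, y) = (y + 2)/(w + w) = (2 + y)/((2*w)) = (2 + y)*(1/(2*w)) = (2 + y)/(2*w))
z(g) = (g + g²)/(2*g) (z(g) = (g + g²)/((2*g)) = (g + g²)*(1/(2*g)) = (g + g²)/(2*g))
C(Z, u) = 3/7 + Z/7 + 3/(14*Z) (C(Z, u) = 3/7 - ((2 - 5)/(2*Z) - Z)/7 = 3/7 - ((½)*(-3)/Z - Z)/7 = 3/7 - (-3/(2*Z) - Z)/7 = 3/7 - (-Z - 3/(2*Z))/7 = 3/7 + (Z/7 + 3/(14*Z)) = 3/7 + Z/7 + 3/(14*Z))
-17*C(z(7), -14) = -17*(3 + 2*(½ + (½)*7)*(3 + (½ + (½)*7)))/(14*(½ + (½)*7)) = -17*(3 + 2*(½ + 7/2)*(3 + (½ + 7/2)))/(14*(½ + 7/2)) = -17*(3 + 2*4*(3 + 4))/(14*4) = -17*(3 + 2*4*7)/(14*4) = -17*(3 + 56)/(14*4) = -17*59/(14*4) = -17*59/56 = -1003/56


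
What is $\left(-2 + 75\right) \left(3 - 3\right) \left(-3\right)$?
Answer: $0$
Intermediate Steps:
$\left(-2 + 75\right) \left(3 - 3\right) \left(-3\right) = 73 \cdot 0 \left(-3\right) = 73 \cdot 0 = 0$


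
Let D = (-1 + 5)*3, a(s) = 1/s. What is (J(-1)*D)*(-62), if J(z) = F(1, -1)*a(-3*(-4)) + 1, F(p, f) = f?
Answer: -682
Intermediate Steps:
a(s) = 1/s
J(z) = 11/12 (J(z) = -1/((-3*(-4))) + 1 = -1/12 + 1 = 11/12)
D = 12 (D = 4*3 = 12)
(J(-1)*D)*(-62) = ((11/12)*12)*(-62) = 11*(-62) = -682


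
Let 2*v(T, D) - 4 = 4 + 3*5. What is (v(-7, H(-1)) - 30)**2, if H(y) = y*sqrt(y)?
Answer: 1369/4 ≈ 342.25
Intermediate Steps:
H(y) = y**(3/2)
v(T, D) = 23/2 (v(T, D) = 2 + (4 + 3*5)/2 = 2 + (4 + 15)/2 = 2 + (1/2)*19 = 2 + 19/2 = 23/2)
(v(-7, H(-1)) - 30)**2 = (23/2 - 30)**2 = (-37/2)**2 = 1369/4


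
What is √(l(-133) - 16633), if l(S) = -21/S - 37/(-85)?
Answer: 3*I*√4820117695/1615 ≈ 128.97*I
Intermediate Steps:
l(S) = 37/85 - 21/S (l(S) = -21/S - 37*(-1/85) = -21/S + 37/85 = 37/85 - 21/S)
√(l(-133) - 16633) = √((37/85 - 21/(-133)) - 16633) = √((37/85 - 21*(-1/133)) - 16633) = √((37/85 + 3/19) - 16633) = √(958/1615 - 16633) = √(-26861337/1615) = 3*I*√4820117695/1615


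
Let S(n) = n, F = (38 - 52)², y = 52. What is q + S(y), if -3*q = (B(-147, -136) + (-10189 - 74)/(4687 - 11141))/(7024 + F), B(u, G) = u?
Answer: 484680517/9319576 ≈ 52.007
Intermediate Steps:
F = 196 (F = (-14)² = 196)
q = 62565/9319576 (q = -(-147 + (-10189 - 74)/(4687 - 11141))/(3*(7024 + 196)) = -(-147 - 10263/(-6454))/(3*7220) = -(-147 - 10263*(-1/6454))/(3*7220) = -(-147 + 10263/6454)/(3*7220) = -(-312825)/(6454*7220) = -⅓*(-187695/9319576) = 62565/9319576 ≈ 0.0067133)
q + S(y) = 62565/9319576 + 52 = 484680517/9319576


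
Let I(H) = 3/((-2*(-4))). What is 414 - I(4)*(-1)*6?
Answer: 1665/4 ≈ 416.25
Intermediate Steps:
I(H) = 3/8
414 - I(4)*(-1)*6 = 414 - (3/8)*(-1)*6 = 414 - (-3)*6/8 = 414 - 1*(-9/4) = 414 + 9/4 = 1665/4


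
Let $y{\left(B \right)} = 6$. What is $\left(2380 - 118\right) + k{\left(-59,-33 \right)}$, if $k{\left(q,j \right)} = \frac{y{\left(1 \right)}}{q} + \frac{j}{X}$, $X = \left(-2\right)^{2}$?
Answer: $\frac{531861}{236} \approx 2253.6$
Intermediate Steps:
$X = 4$
$k{\left(q,j \right)} = \frac{6}{q} + \frac{j}{4}$
$\left(2380 - 118\right) + k{\left(-59,-33 \right)} = \left(2380 - 118\right) + \left(\frac{6}{-59} + \frac{1}{4} \left(-33\right)\right) = 2262 + \left(6 \left(- \frac{1}{59}\right) - \frac{33}{4}\right) = 2262 - \frac{1971}{236} = \frac{531861}{236}$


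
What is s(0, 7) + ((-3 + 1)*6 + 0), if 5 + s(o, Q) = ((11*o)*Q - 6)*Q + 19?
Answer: -40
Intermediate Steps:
s(o, Q) = 14 + Q*(-6 + 11*Q*o) (s(o, Q) = -5 + (((11*o)*Q - 6)*Q + 19) = -5 + ((11*Q*o - 6)*Q + 19) = -5 + ((-6 + 11*Q*o)*Q + 19) = -5 + (Q*(-6 + 11*Q*o) + 19) = -5 + (19 + Q*(-6 + 11*Q*o)) = 14 + Q*(-6 + 11*Q*o))
s(0, 7) + ((-3 + 1)*6 + 0) = (14 - 6*7 + 11*0*7²) + ((-3 + 1)*6 + 0) = (14 - 42 + 11*0*49) + (-2*6 + 0) = (14 - 42 + 0) + (-12 + 0) = -28 - 12 = -40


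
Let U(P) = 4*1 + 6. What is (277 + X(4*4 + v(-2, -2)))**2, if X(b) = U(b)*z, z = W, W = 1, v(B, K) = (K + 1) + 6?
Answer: 82369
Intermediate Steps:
v(B, K) = 7 + K (v(B, K) = (1 + K) + 6 = 7 + K)
z = 1
U(P) = 10 (U(P) = 4 + 6 = 10)
X(b) = 10 (X(b) = 10*1 = 10)
(277 + X(4*4 + v(-2, -2)))**2 = (277 + 10)**2 = 287**2 = 82369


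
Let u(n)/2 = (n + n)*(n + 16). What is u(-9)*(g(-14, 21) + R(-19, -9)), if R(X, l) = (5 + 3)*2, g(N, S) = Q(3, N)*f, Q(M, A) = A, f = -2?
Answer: -11088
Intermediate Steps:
g(N, S) = -2*N (g(N, S) = N*(-2) = -2*N)
u(n) = 4*n*(16 + n) (u(n) = 2*((n + n)*(n + 16)) = 2*((2*n)*(16 + n)) = 2*(2*n*(16 + n)) = 4*n*(16 + n))
R(X, l) = 16 (R(X, l) = 8*2 = 16)
u(-9)*(g(-14, 21) + R(-19, -9)) = (4*(-9)*(16 - 9))*(-2*(-14) + 16) = (4*(-9)*7)*(28 + 16) = -252*44 = -11088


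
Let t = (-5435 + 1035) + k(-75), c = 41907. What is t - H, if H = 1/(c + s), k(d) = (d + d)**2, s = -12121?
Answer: 539126599/29786 ≈ 18100.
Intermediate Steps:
k(d) = 4*d**2 (k(d) = (2*d)**2 = 4*d**2)
H = 1/29786 (H = 1/(41907 - 12121) = 1/29786 ≈ 3.3573e-5)
t = 18100 (t = (-5435 + 1035) + 4*(-75)**2 = -4400 + 4*5625 = -4400 + 22500 = 18100)
t - H = 18100 - 1*1/29786 = 18100 - 1/29786 = 539126599/29786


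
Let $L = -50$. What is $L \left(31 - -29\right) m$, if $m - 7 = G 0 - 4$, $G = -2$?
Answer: $-9000$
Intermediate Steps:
$m = 3$ ($m = 7 - 4 = 3$)
$L \left(31 - -29\right) m = - 50 \left(31 - -29\right) 3 = - 50 \left(31 + 29\right) 3 = \left(-50\right) 60 \cdot 3 = \left(-3000\right) 3 = -9000$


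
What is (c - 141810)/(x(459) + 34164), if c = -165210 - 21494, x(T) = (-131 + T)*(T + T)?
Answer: -164257/167634 ≈ -0.97985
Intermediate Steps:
x(T) = 2*T*(-131 + T) (x(T) = (-131 + T)*(2*T) = 2*T*(-131 + T))
c = -186704
(c - 141810)/(x(459) + 34164) = (-186704 - 141810)/(2*459*(-131 + 459) + 34164) = -328514/(2*459*328 + 34164) = -328514/(301104 + 34164) = -328514/335268 = -328514*1/335268 = -164257/167634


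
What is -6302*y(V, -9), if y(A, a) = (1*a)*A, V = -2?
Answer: -113436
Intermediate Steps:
y(A, a) = A*a (y(A, a) = a*A = A*a)
-6302*y(V, -9) = -(-12604)*(-9) = -6302*18 = -113436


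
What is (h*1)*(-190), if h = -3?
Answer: 570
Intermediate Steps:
(h*1)*(-190) = -3*1*(-190) = -3*(-190) = 570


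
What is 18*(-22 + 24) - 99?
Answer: -63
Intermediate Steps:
18*(-22 + 24) - 99 = 18*2 - 99 = 36 - 99 = -63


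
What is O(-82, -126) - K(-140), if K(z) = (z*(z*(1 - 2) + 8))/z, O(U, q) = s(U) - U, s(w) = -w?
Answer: 16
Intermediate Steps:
O(U, q) = -2*U (O(U, q) = -U - U = -2*U)
K(z) = 8 - z (K(z) = (z*(z*(-1) + 8))/z = (z*(-z + 8))/z = (z*(8 - z))/z = 8 - z)
O(-82, -126) - K(-140) = -2*(-82) - (8 - 1*(-140)) = 164 - (8 + 140) = 164 - 1*148 = 164 - 148 = 16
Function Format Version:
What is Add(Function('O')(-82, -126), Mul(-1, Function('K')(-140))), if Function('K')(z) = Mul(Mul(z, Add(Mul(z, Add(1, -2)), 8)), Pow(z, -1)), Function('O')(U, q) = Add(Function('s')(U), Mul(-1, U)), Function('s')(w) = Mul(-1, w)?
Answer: 16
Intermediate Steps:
Function('O')(U, q) = Mul(-2, U) (Function('O')(U, q) = Add(Mul(-1, U), Mul(-1, U)) = Mul(-2, U))
Function('K')(z) = Add(8, Mul(-1, z)) (Function('K')(z) = Mul(Mul(z, Add(Mul(z, -1), 8)), Pow(z, -1)) = Mul(Mul(z, Add(Mul(-1, z), 8)), Pow(z, -1)) = Mul(Mul(z, Add(8, Mul(-1, z))), Pow(z, -1)) = Add(8, Mul(-1, z)))
Add(Function('O')(-82, -126), Mul(-1, Function('K')(-140))) = Add(Mul(-2, -82), Mul(-1, Add(8, Mul(-1, -140)))) = Add(164, Mul(-1, Add(8, 140))) = Add(164, Mul(-1, 148)) = Add(164, -148) = 16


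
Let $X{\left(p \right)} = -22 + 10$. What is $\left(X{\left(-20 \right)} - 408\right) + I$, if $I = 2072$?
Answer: $1652$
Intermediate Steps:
$X{\left(p \right)} = -12$
$\left(X{\left(-20 \right)} - 408\right) + I = \left(-12 - 408\right) + 2072 = -420 + 2072 = 1652$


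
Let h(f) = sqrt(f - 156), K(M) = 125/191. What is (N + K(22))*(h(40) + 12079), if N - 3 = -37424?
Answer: -86332067594/191 - 14294572*I*sqrt(29)/191 ≈ -4.52e+8 - 4.0303e+5*I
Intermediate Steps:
K(M) = 125/191 (K(M) = 125*(1/191) = 125/191)
h(f) = sqrt(-156 + f)
N = -37421 (N = 3 - 37424 = -37421)
(N + K(22))*(h(40) + 12079) = (-37421 + 125/191)*(sqrt(-156 + 40) + 12079) = -7147286*(sqrt(-116) + 12079)/191 = -7147286*(2*I*sqrt(29) + 12079)/191 = -7147286*(12079 + 2*I*sqrt(29))/191 = -86332067594/191 - 14294572*I*sqrt(29)/191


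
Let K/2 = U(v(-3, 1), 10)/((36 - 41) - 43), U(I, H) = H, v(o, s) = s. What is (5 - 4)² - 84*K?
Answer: 36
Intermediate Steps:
K = -5/12 (K = 2*(10/((36 - 41) - 43)) = 2*(10/(-5 - 43)) = 2*(10/(-48)) = 2*(10*(-1/48)) = 2*(-5/24) = -5/12 ≈ -0.41667)
(5 - 4)² - 84*K = (5 - 4)² - 84*(-5/12) = 1² + 35 = 1 + 35 = 36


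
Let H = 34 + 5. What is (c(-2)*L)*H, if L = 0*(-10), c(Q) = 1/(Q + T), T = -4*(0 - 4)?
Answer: 0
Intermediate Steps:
T = 16 (T = -4*(-4) = 16)
c(Q) = 1/(16 + Q) (c(Q) = 1/(Q + 16) = 1/(16 + Q))
L = 0
H = 39
(c(-2)*L)*H = (0/(16 - 2))*39 = (0/14)*39 = ((1/14)*0)*39 = 0*39 = 0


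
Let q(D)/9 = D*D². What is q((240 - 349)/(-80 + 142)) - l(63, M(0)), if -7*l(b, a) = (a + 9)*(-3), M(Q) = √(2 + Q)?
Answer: -88021683/1668296 - 3*√2/7 ≈ -53.368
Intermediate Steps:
q(D) = 9*D³ (q(D) = 9*(D*D²) = 9*D³)
l(b, a) = 27/7 + 3*a/7 (l(b, a) = -(a + 9)*(-3)/7 = -(9 + a)*(-3)/7 = -(-27 - 3*a)/7 = 27/7 + 3*a/7)
q((240 - 349)/(-80 + 142)) - l(63, M(0)) = 9*((240 - 349)/(-80 + 142))³ - (27/7 + 3*√(2 + 0)/7) = 9*(-109/62)³ - (27/7 + 3*√2/7) = 9*(-109*1/62)³ + (-27/7 - 3*√2/7) = 9*(-109/62)³ + (-27/7 - 3*√2/7) = 9*(-1295029/238328) + (-27/7 - 3*√2/7) = -11655261/238328 + (-27/7 - 3*√2/7) = -88021683/1668296 - 3*√2/7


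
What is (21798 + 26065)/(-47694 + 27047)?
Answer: -47863/20647 ≈ -2.3182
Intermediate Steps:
(21798 + 26065)/(-47694 + 27047) = 47863/(-20647) = 47863*(-1/20647) = -47863/20647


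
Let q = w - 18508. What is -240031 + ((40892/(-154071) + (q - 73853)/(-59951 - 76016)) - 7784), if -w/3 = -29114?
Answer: -5191375071859670/20948571657 ≈ -2.4782e+5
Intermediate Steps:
w = 87342 (w = -3*(-29114) = 87342)
q = 68834 (q = 87342 - 18508 = 68834)
-240031 + ((40892/(-154071) + (q - 73853)/(-59951 - 76016)) - 7784) = -240031 + ((40892/(-154071) + (68834 - 73853)/(-59951 - 76016)) - 7784) = -240031 + ((40892*(-1/154071) - 5019/(-135967)) - 7784) = -240031 + ((-40892/154071 - 5019*(-1/135967)) - 7784) = -240031 + ((-40892/154071 + 5019/135967) - 7784) = -240031 + (-4786680215/20948571657 - 7784) = -240031 - 163068468458303/20948571657 = -5191375071859670/20948571657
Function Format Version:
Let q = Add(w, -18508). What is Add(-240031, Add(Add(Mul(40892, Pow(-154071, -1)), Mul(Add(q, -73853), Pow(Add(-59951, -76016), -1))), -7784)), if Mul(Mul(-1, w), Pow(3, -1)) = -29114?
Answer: Rational(-5191375071859670, 20948571657) ≈ -2.4782e+5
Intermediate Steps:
w = 87342 (w = Mul(-3, -29114) = 87342)
q = 68834 (q = Add(87342, -18508) = 68834)
Add(-240031, Add(Add(Mul(40892, Pow(-154071, -1)), Mul(Add(q, -73853), Pow(Add(-59951, -76016), -1))), -7784)) = Add(-240031, Add(Add(Mul(40892, Pow(-154071, -1)), Mul(Add(68834, -73853), Pow(Add(-59951, -76016), -1))), -7784)) = Add(-240031, Add(Add(Mul(40892, Rational(-1, 154071)), Mul(-5019, Pow(-135967, -1))), -7784)) = Add(-240031, Add(Add(Rational(-40892, 154071), Mul(-5019, Rational(-1, 135967))), -7784)) = Add(-240031, Add(Add(Rational(-40892, 154071), Rational(5019, 135967)), -7784)) = Add(-240031, Add(Rational(-4786680215, 20948571657), -7784)) = Add(-240031, Rational(-163068468458303, 20948571657)) = Rational(-5191375071859670, 20948571657)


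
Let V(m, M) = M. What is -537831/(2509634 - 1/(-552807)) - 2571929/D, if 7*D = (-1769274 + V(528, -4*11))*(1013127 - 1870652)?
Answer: -451124170452290417789567/2104924917242248786970050 ≈ -0.21432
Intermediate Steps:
D = 1517234417950/7 (D = ((-1769274 - 4*11)*(1013127 - 1870652))/7 = ((-1769274 - 44)*(-857525))/7 = (-1769318*(-857525))/7 = (1/7)*1517234417950 = 1517234417950/7 ≈ 2.1675e+11)
-537831/(2509634 - 1/(-552807)) - 2571929/D = -537831/(2509634 - 1/(-552807)) - 2571929/1517234417950/7 = -537831/(2509634 - 1*(-1/552807)) - 2571929*7/1517234417950 = -537831/(2509634 + 1/552807) - 18003503/1517234417950 = -537831/1387343242639/552807 - 18003503/1517234417950 = -537831*552807/1387343242639 - 18003503/1517234417950 = -297316741617/1387343242639 - 18003503/1517234417950 = -451124170452290417789567/2104924917242248786970050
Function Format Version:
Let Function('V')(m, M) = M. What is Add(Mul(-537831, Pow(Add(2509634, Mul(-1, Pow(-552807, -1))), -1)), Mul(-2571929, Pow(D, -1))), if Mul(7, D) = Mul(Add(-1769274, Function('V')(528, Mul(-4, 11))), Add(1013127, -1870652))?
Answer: Rational(-451124170452290417789567, 2104924917242248786970050) ≈ -0.21432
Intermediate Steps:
D = Rational(1517234417950, 7) (D = Mul(Rational(1, 7), Mul(Add(-1769274, Mul(-4, 11)), Add(1013127, -1870652))) = Mul(Rational(1, 7), Mul(Add(-1769274, -44), -857525)) = Mul(Rational(1, 7), Mul(-1769318, -857525)) = Mul(Rational(1, 7), 1517234417950) = Rational(1517234417950, 7) ≈ 2.1675e+11)
Add(Mul(-537831, Pow(Add(2509634, Mul(-1, Pow(-552807, -1))), -1)), Mul(-2571929, Pow(D, -1))) = Add(Mul(-537831, Pow(Add(2509634, Mul(-1, Pow(-552807, -1))), -1)), Mul(-2571929, Pow(Rational(1517234417950, 7), -1))) = Add(Mul(-537831, Pow(Add(2509634, Mul(-1, Rational(-1, 552807))), -1)), Mul(-2571929, Rational(7, 1517234417950))) = Add(Mul(-537831, Pow(Add(2509634, Rational(1, 552807)), -1)), Rational(-18003503, 1517234417950)) = Add(Mul(-537831, Pow(Rational(1387343242639, 552807), -1)), Rational(-18003503, 1517234417950)) = Add(Mul(-537831, Rational(552807, 1387343242639)), Rational(-18003503, 1517234417950)) = Add(Rational(-297316741617, 1387343242639), Rational(-18003503, 1517234417950)) = Rational(-451124170452290417789567, 2104924917242248786970050)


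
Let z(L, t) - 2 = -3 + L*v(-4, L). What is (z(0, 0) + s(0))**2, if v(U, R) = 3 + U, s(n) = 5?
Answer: 16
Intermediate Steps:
z(L, t) = -1 - L (z(L, t) = 2 + (-3 + L*(3 - 4)) = 2 + (-3 + L*(-1)) = 2 + (-3 - L) = -1 - L)
(z(0, 0) + s(0))**2 = ((-1 - 1*0) + 5)**2 = ((-1 + 0) + 5)**2 = (-1 + 5)**2 = 4**2 = 16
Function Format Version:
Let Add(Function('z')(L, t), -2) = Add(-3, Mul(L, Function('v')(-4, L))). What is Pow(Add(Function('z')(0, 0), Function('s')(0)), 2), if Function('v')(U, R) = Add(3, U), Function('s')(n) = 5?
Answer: 16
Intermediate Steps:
Function('z')(L, t) = Add(-1, Mul(-1, L)) (Function('z')(L, t) = Add(2, Add(-3, Mul(L, Add(3, -4)))) = Add(2, Add(-3, Mul(L, -1))) = Add(2, Add(-3, Mul(-1, L))) = Add(-1, Mul(-1, L)))
Pow(Add(Function('z')(0, 0), Function('s')(0)), 2) = Pow(Add(Add(-1, Mul(-1, 0)), 5), 2) = Pow(Add(Add(-1, 0), 5), 2) = Pow(Add(-1, 5), 2) = Pow(4, 2) = 16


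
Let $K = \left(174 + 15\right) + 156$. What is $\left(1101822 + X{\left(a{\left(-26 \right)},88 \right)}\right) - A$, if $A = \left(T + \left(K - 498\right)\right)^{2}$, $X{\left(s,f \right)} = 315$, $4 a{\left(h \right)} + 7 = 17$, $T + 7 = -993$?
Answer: $-227272$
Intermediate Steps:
$T = -1000$ ($T = -7 - 993 = -1000$)
$a{\left(h \right)} = \frac{5}{2}$ ($a{\left(h \right)} = - \frac{7}{4} + \frac{1}{4} \cdot 17 = - \frac{7}{4} + \frac{17}{4} = \frac{5}{2}$)
$K = 345$ ($K = 189 + 156 = 345$)
$A = 1329409$ ($A = \left(-1000 + \left(345 - 498\right)\right)^{2} = \left(-1000 - 153\right)^{2} = \left(-1153\right)^{2} = 1329409$)
$\left(1101822 + X{\left(a{\left(-26 \right)},88 \right)}\right) - A = \left(1101822 + 315\right) - 1329409 = 1102137 - 1329409 = -227272$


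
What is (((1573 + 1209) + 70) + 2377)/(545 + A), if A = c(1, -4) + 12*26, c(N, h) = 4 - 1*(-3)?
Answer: 581/96 ≈ 6.0521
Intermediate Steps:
c(N, h) = 7 (c(N, h) = 4 + 3 = 7)
A = 319 (A = 7 + 12*26 = 7 + 312 = 319)
(((1573 + 1209) + 70) + 2377)/(545 + A) = (((1573 + 1209) + 70) + 2377)/(545 + 319) = ((2782 + 70) + 2377)/864 = (2852 + 2377)*(1/864) = 5229*(1/864) = 581/96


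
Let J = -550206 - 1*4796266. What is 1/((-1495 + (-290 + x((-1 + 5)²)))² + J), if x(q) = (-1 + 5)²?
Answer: -1/2217111 ≈ -4.5104e-7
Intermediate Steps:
x(q) = 16 (x(q) = 4² = 16)
J = -5346472 (J = -550206 - 4796266 = -5346472)
1/((-1495 + (-290 + x((-1 + 5)²)))² + J) = 1/((-1495 + (-290 + 16))² - 5346472) = 1/((-1495 - 274)² - 5346472) = 1/((-1769)² - 5346472) = 1/(3129361 - 5346472) = 1/(-2217111) = -1/2217111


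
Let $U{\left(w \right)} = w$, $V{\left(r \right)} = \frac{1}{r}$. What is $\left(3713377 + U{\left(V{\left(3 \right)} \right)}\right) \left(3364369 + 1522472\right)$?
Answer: $18146684601004$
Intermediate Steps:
$\left(3713377 + U{\left(V{\left(3 \right)} \right)}\right) \left(3364369 + 1522472\right) = \left(3713377 + \frac{1}{3}\right) \left(3364369 + 1522472\right) = \left(3713377 + \frac{1}{3}\right) 4886841 = \frac{11140132}{3} \cdot 4886841 = 18146684601004$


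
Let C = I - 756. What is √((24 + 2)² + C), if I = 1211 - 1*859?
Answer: 4*√17 ≈ 16.492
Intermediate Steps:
I = 352 (I = 1211 - 859 = 352)
C = -404 (C = 352 - 756 = -404)
√((24 + 2)² + C) = √((24 + 2)² - 404) = √(26² - 404) = √(676 - 404) = √272 = 4*√17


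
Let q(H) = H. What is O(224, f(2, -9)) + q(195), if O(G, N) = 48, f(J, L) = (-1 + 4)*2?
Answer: 243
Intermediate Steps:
f(J, L) = 6 (f(J, L) = 3*2 = 6)
O(224, f(2, -9)) + q(195) = 48 + 195 = 243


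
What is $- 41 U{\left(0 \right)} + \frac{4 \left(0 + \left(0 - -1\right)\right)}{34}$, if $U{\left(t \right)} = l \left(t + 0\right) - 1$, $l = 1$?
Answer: $\frac{699}{17} \approx 41.118$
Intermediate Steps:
$U{\left(t \right)} = -1 + t$ ($U{\left(t \right)} = 1 \left(t + 0\right) - 1 = 1 t - 1 = t - 1 = -1 + t$)
$- 41 U{\left(0 \right)} + \frac{4 \left(0 + \left(0 - -1\right)\right)}{34} = - 41 \left(-1 + 0\right) + \frac{4 \left(0 + \left(0 - -1\right)\right)}{34} = \left(-41\right) \left(-1\right) + 4 \left(0 + \left(0 + 1\right)\right) \frac{1}{34} = 41 + 4 \left(0 + 1\right) \frac{1}{34} = 41 + 4 \cdot 1 \cdot \frac{1}{34} = 41 + 4 \cdot \frac{1}{34} = 41 + \frac{2}{17} = \frac{699}{17}$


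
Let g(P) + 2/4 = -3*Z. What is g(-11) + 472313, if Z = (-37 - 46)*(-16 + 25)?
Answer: 949107/2 ≈ 4.7455e+5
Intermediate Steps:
Z = -747 (Z = -83*9 = -747)
g(P) = 4481/2 (g(P) = -1/2 - 3*(-747) = -1/2 + 2241 = 4481/2)
g(-11) + 472313 = 4481/2 + 472313 = 949107/2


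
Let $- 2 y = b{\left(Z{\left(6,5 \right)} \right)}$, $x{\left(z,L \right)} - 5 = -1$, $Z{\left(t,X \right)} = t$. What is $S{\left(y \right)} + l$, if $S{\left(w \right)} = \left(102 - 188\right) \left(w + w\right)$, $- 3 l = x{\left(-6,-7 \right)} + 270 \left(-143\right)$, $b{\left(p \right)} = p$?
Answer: $\frac{40154}{3} \approx 13385.0$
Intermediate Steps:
$x{\left(z,L \right)} = 4$ ($x{\left(z,L \right)} = 5 - 1 = 4$)
$l = \frac{38606}{3}$ ($l = - \frac{4 + 270 \left(-143\right)}{3} = - \frac{4 - 38610}{3} = \left(- \frac{1}{3}\right) \left(-38606\right) = \frac{38606}{3} \approx 12869.0$)
$y = -3$ ($y = \left(- \frac{1}{2}\right) 6 = -3$)
$S{\left(w \right)} = - 172 w$ ($S{\left(w \right)} = - 86 \cdot 2 w = - 172 w$)
$S{\left(y \right)} + l = \left(-172\right) \left(-3\right) + \frac{38606}{3} = 516 + \frac{38606}{3} = \frac{40154}{3}$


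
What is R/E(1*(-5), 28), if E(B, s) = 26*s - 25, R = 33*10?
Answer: 330/703 ≈ 0.46942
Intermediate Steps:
R = 330
E(B, s) = -25 + 26*s
R/E(1*(-5), 28) = 330/(-25 + 26*28) = 330/(-25 + 728) = 330/703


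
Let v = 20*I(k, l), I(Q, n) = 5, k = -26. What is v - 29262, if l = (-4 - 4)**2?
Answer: -29162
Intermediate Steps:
l = 64 (l = (-8)**2 = 64)
v = 100 (v = 20*5 = 100)
v - 29262 = 100 - 29262 = -29162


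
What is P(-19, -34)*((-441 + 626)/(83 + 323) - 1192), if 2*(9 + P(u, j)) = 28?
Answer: -2418835/406 ≈ -5957.7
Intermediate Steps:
P(u, j) = 5 (P(u, j) = -9 + (½)*28 = -9 + 14 = 5)
P(-19, -34)*((-441 + 626)/(83 + 323) - 1192) = 5*((-441 + 626)/(83 + 323) - 1192) = 5*(185/406 - 1192) = 5*(-483767/406) = -2418835/406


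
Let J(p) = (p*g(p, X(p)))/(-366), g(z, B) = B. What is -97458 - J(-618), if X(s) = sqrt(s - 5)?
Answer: -97458 - 103*I*sqrt(623)/61 ≈ -97458.0 - 42.146*I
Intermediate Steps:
X(s) = sqrt(-5 + s)
J(p) = -p*sqrt(-5 + p)/366 (J(p) = (p*sqrt(-5 + p))/(-366) = (p*sqrt(-5 + p))*(-1/366) = -p*sqrt(-5 + p)/366)
-97458 - J(-618) = -97458 - (-1)*(-618)*sqrt(-5 - 618)/366 = -97458 - (-1)*(-618)*sqrt(-623)/366 = -97458 - (-1)*(-618)*I*sqrt(623)/366 = -97458 - 103*I*sqrt(623)/61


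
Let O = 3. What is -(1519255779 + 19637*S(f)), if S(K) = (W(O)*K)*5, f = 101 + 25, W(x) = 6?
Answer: -1593483639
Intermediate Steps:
f = 126
S(K) = 30*K (S(K) = (6*K)*5 = 30*K)
-(1519255779 + 19637*S(f)) = -19637/(1/(30*126 + 77367)) = -19637/(1/(3780 + 77367)) = -19637/(1/81147) = -19637/1/81147 = -19637*81147 = -1593483639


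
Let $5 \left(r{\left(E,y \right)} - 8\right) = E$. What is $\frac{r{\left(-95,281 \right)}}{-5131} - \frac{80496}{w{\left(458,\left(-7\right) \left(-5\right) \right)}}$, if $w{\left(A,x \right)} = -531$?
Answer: $\frac{45892313}{302729} \approx 151.6$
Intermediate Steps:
$r{\left(E,y \right)} = 8 + \frac{E}{5}$
$\frac{r{\left(-95,281 \right)}}{-5131} - \frac{80496}{w{\left(458,\left(-7\right) \left(-5\right) \right)}} = \frac{8 + \frac{1}{5} \left(-95\right)}{-5131} - \frac{80496}{-531} = \left(8 - 19\right) \left(- \frac{1}{5131}\right) - - \frac{8944}{59} = \left(-11\right) \left(- \frac{1}{5131}\right) + \frac{8944}{59} = \frac{11}{5131} + \frac{8944}{59} = \frac{45892313}{302729}$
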